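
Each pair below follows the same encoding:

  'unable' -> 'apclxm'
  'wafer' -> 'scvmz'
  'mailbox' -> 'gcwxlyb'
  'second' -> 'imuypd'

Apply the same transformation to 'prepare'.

u(20)→a(0) and n(13)→p(15) fit y≡9x+2 (mod 26); the inverse of 9 mod 26 is 3. This is an affine cipher: with a=0,…,z=25, each position x becomes (9x+2) mod 26.
Applying it to prepare: p(15)→9·15+2≡7=h; r(17)→9·17+2≡25=z; e(4)→9·4+2≡12=m; p(15)→9·15+2≡7=h; a(0)→9·0+2≡2=c; r(17)→9·17+2≡25=z; e(4)→9·4+2≡12=m (all mod 26).

hzmhczm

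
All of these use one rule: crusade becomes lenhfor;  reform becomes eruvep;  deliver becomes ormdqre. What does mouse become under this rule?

pvnhr

c(2)→l(11) and r(17)→e(4) fit y≡3x+5 (mod 26); the inverse of 3 mod 26 is 9. Treating letters as 0–25, the rule is x ↦ 3x + 5 (mod 26).
For mouse: m(12)→3·12+5≡15=p; o(14)→3·14+5≡21=v; u(20)→3·20+5≡13=n; s(18)→3·18+5≡7=h; e(4)→3·4+5≡17=r (all mod 26).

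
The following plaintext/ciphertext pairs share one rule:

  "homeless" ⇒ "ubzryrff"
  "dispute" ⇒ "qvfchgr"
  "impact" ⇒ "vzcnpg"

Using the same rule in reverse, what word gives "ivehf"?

It's a constant shift of +13 (ROT13).
Undoing it on ivehf: i−13=v, v−13=i, e−13=r, h−13=u, f−13=s.

virus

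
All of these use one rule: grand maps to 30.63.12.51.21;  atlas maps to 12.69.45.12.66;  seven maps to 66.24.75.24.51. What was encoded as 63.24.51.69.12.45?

g(#7)→30 and r(#18)→63: differences scale by 3, so n = 3·pos + 9. With a=1..z=26, the number is 3·pos + 9.
Undoing it on 63.24.51.69.12.45: 63→(63−9)÷3=18=r, 24→(24−9)÷3=5=e, 51→(51−9)÷3=14=n, 69→(69−9)÷3=20=t, 12→(12−9)÷3=1=a, 45→(45−9)÷3=12=l.

rental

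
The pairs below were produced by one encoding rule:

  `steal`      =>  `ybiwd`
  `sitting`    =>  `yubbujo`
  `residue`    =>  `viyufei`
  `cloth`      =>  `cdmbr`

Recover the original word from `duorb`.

This is an affine cipher: with a=0,…,z=25, each position x becomes (3x+22) mod 26.
Reversing it on duorb: d(3)→9·(3−22)≡11=l; u(20)→9·(20−22)≡8=i; o(14)→9·(14−22)≡6=g; r(17)→9·(17−22)≡7=h; b(1)→9·(1−22)≡19=t (all mod 26).

light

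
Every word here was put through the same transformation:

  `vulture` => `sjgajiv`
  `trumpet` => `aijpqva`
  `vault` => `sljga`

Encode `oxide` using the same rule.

hkfmv

v(21)→s(18) and u(20)→j(9) fit y≡9x+11 (mod 26); the inverse of 9 mod 26 is 3. Treating letters as 0–25, the rule is x ↦ 9x + 11 (mod 26).
For oxide: o(14)→9·14+11≡7=h; x(23)→9·23+11≡10=k; i(8)→9·8+11≡5=f; d(3)→9·3+11≡12=m; e(4)→9·4+11≡21=v (all mod 26).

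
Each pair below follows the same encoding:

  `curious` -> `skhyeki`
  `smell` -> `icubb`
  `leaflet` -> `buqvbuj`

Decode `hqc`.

ram

Compare letters: c→s is +16, u→k is +16, r→h is +16 — a constant shift. Every letter moves 16 places later in the alphabet, wrapping around z→a.
Undoing it on hqc: h−16=r, q−16=a, c−16=m.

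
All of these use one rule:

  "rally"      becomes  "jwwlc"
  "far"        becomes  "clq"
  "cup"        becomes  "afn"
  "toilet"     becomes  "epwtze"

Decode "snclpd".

search

The word is reversed, then every letter is shifted forward by 11.
Decoding snclpd: shift back: s−11=h, n−11=c, c−11=r, l−11=a, p−11=e, d−11=s → hcraes; then reverse → search.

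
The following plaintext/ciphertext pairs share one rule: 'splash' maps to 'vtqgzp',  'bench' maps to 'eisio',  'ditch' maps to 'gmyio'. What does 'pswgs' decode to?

In splash: s→v is +3, p→t is +4, l→q is +5, a→g is +6 — the shift increases by 1 each position. The shift increases by 1 at each position, starting from +3: 3, 4, 5, ….
Decoding pswgs: p−3=m, s−4=o, w−5=r, g−6=a, s−7=l.

moral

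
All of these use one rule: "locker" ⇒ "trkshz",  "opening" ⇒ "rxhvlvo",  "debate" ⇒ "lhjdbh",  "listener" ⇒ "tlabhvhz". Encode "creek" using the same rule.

The shift depends on letter class: consonant l→t is +8, but vowel o→r is +3. Vowels shift forward by 3 and consonants shift forward by 8.
Applying it to creek: c(cons)+8=k, r(cons)+8=z, e(vowel)+3=h, e(vowel)+3=h, k(cons)+8=s.

kzhhs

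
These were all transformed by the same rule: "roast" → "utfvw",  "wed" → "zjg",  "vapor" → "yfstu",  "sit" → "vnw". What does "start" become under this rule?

vwfuw

The rule splits by letter class: vowels +5, consonants +3.
For start: s(cons)+3=v, t(cons)+3=w, a(vowel)+5=f, r(cons)+3=u, t(cons)+3=w.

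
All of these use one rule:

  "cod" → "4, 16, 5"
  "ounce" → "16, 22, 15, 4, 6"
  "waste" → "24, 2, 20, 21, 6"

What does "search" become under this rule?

Each letter is replaced by its alphabet position (a=1..z=26) + 1.
On search: s=19→20, e=5→6, a=1→2, r=18→19, c=3→4, h=8→9.

20, 6, 2, 19, 4, 9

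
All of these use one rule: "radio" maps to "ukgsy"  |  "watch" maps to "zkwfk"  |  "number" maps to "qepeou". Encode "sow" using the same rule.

The shift depends on letter class: consonant r→u is +3, but vowel a→k is +10. The rule splits by letter class: vowels +10, consonants +3.
For sow: s(cons)+3=v, o(vowel)+10=y, w(cons)+3=z.

vyz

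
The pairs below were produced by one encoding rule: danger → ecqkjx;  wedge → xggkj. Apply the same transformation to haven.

In danger: d→e is +1, a→c is +2, n→q is +3, g→k is +4 — the shift increases by 1 each position. Each letter shifts forward by (position + 1), i.e. 1, 2, 3, … — the shift grows by one for each successive letter.
Applying it to haven: h+1=i, a+2=c, v+3=y, e+4=i, n+5=s.

icyis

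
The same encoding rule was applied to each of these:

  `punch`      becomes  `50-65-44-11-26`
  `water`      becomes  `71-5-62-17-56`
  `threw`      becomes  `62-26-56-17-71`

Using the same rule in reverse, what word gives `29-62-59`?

p(#16)→50 and u(#21)→65: differences scale by 3, so n = 3·pos + 2. With a=1..z=26, the number is 3·pos + 2.
Undoing it on 29-62-59: 29→(29−2)÷3=9=i, 62→(62−2)÷3=20=t, 59→(59−2)÷3=19=s.

its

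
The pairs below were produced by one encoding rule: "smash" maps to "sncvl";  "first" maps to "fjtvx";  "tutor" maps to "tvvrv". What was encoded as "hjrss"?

In smash: s→s is +0, m→n is +1, a→c is +2, s→v is +3 — the shift increases by 1 each position. The shift increases by 1 at each position, starting from +0: 0, 1, 2, ….
Undoing it on hjrss: h−0=h, j−1=i, r−2=p, s−3=p, s−4=o.

hippo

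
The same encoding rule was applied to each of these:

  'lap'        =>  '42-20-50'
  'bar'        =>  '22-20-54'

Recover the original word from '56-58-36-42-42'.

l(#12)→42 and a(#1)→20: differences scale by 2, so n = 2·pos + 18. With a=1..z=26, the number is 2·pos + 18.
Reversing it on 56-58-36-42-42: 56→(56−18)÷2=19=s, 58→(58−18)÷2=20=t, 36→(36−18)÷2=9=i, 42→(42−18)÷2=12=l, 42→(42−18)÷2=12=l.

still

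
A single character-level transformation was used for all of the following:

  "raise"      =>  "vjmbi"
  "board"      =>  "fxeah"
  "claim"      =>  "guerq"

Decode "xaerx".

Shifts by position in raise: pos 0: r→v (+4), pos 1: a→j (+9), pos 2: i→m (+4), pos 3: s→b (+9) — repeating every 2. The shifts repeat in a cycle of length 2: positions 0,1,… shift by +4, +9, then the pattern repeats.
Reversing it on xaerx: x−4=t, a−9=r, e−4=a, r−9=i, x−4=t.

trait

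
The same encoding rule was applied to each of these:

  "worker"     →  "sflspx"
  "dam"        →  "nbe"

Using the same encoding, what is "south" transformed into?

iuvpt

Two steps: reverse the string, then apply a Caesar shift of +1.
For south: reverse → htuos; then shift: h+1=i, t+1=u, u+1=v, o+1=p, s+1=t.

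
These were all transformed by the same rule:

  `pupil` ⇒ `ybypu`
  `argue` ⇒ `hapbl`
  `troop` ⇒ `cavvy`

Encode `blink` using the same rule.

kupwt

The shift depends on letter class: consonant p→y is +9, but vowel u→b is +7. Vowels shift forward by 7 and consonants shift forward by 9.
Applying it to blink: b(cons)+9=k, l(cons)+9=u, i(vowel)+7=p, n(cons)+9=w, k(cons)+9=t.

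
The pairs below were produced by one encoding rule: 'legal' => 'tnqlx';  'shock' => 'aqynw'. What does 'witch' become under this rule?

In legal: l→t is +8, e→n is +9, g→q is +10, a→l is +11 — the shift increases by 1 each position. The shift increases by 1 at each position, starting from +8: 8, 9, 10, ….
For witch: w+8=e, i+9=r, t+10=d, c+11=n, h+12=t.

erdnt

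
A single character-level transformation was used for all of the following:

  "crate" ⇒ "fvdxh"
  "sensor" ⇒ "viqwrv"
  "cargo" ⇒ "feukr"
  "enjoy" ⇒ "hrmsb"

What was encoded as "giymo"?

The shifts repeat in a cycle of length 2: positions 0,1,… shift by +3, +4, then the pattern repeats.
Reversing it on giymo: g−3=d, i−4=e, y−3=v, m−4=i, o−3=l.

devil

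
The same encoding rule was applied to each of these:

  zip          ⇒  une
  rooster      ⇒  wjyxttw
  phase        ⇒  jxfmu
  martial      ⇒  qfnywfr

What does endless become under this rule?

The output letters match the input read backwards, each shifted +5: zip reversed is piz. Two steps: reverse the string, then apply a Caesar shift of +5.
Applying it to endless: reverse → sseldne; then shift: s+5=x, s+5=x, e+5=j, l+5=q, d+5=i, n+5=s, e+5=j.

xxjqisj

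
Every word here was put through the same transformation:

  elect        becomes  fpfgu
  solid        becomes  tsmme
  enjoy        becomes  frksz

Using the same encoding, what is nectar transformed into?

oidxbv

The shifts repeat in a cycle of length 2: positions 0,1,… shift by +1, +4, then the pattern repeats.
On nectar: n+1=o, e+4=i, c+1=d, t+4=x, a+1=b, r+4=v.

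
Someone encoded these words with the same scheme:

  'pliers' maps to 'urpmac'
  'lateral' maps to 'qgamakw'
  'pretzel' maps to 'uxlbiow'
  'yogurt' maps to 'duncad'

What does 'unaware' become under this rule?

zthejbp

In pliers: p→u is +5, l→r is +6, i→p is +7, e→m is +8 — the shift increases by 1 each position. The shift increases by 1 at each position, starting from +5: 5, 6, 7, ….
On unaware: u+5=z, n+6=t, a+7=h, w+8=e, a+9=j, r+10=b, e+11=p.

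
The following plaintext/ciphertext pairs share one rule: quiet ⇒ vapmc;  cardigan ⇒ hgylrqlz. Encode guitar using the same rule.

lapbjb

In quiet: q→v is +5, u→a is +6, i→p is +7, e→m is +8 — the shift increases by 1 each position. The shift increases by 1 at each position, starting from +5: 5, 6, 7, ….
Applying it to guitar: g+5=l, u+6=a, i+7=p, t+8=b, a+9=j, r+10=b.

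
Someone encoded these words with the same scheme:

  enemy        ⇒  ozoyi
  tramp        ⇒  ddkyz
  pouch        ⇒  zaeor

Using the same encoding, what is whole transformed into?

A repeating key of period 2 is used — shifts +10, +12 over and over.
For whole: w+10=g, h+12=t, o+10=y, l+12=x, e+10=o.

gtyxo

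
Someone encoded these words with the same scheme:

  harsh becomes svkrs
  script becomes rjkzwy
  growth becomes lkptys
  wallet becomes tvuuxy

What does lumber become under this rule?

h(7)→s(18) and a(0)→v(21) fit y≡7x+21 (mod 26); the inverse of 7 mod 26 is 15. Each letter's alphabet position (a=0..z=25) is mapped through 7·x+21 mod 26 — an affine cipher.
Applying it to lumber: l(11)→7·11+21≡20=u; u(20)→7·20+21≡5=f; m(12)→7·12+21≡1=b; b(1)→7·1+21≡2=c; e(4)→7·4+21≡23=x; r(17)→7·17+21≡10=k (all mod 26).

ufbcxk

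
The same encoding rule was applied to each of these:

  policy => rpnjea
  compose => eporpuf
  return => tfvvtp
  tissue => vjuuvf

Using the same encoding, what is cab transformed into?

ebd

Two shifts are in play — +1 for a/e/i/o/u, +2 for every other letter.
Applying it to cab: c(cons)+2=e, a(vowel)+1=b, b(cons)+2=d.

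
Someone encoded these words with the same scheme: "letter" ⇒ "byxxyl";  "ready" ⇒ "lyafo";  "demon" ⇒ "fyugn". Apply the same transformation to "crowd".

l(11)→b(1) and e(4)→y(24) fit y≡19x+0 (mod 26); the inverse of 19 mod 26 is 11. This is an affine cipher: with a=0,…,z=25, each position x becomes (19x+0) mod 26.
Applying it to crowd: c(2)→19·2+0≡12=m; r(17)→19·17+0≡11=l; o(14)→19·14+0≡6=g; w(22)→19·22+0≡2=c; d(3)→19·3+0≡5=f (all mod 26).

mlgcf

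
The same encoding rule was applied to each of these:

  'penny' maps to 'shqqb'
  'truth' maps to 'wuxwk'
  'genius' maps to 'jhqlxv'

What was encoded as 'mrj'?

jog

It's a constant shift of +3 (ROT3).
Undoing it on mrj: m−3=j, r−3=o, j−3=g.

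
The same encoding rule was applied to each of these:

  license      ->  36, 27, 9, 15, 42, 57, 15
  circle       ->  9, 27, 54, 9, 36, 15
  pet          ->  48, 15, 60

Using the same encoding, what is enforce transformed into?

15, 42, 18, 45, 54, 9, 15

With a=1..z=26, the number is 3·pos.
On enforce: e=5→15, n=14→42, f=6→18, o=15→45, r=18→54, c=3→9, e=5→15.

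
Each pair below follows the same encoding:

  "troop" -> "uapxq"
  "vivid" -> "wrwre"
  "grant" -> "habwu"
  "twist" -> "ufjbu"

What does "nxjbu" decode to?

Shifts by position in troop: pos 0: t→u (+1), pos 1: r→a (+9), pos 2: o→p (+1), pos 3: o→x (+9) — repeating every 2. It's a Vigenère-style cipher with numeric key [1,9]: position i shifts by key[i mod 2].
Reversing it on nxjbu: n−1=m, x−9=o, j−1=i, b−9=s, u−1=t.

moist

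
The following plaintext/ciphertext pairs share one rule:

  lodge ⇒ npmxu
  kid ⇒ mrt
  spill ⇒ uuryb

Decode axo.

The output letters match the input read backwards, each shifted +9: lodge reversed is egdol. Read the word backwards and shift each letter +9.
Undoing it on axo: shift back: a−9=r, x−9=o, o−9=f → rof; then reverse → for.

for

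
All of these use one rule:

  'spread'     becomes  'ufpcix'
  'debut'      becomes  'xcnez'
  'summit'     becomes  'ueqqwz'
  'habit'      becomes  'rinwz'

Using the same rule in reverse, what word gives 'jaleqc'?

s(18)→u(20) and p(15)→f(5) fit y≡5x+8 (mod 26); the inverse of 5 mod 26 is 21. Treating letters as 0–25, the rule is x ↦ 5x + 8 (mod 26).
Undoing it on jaleqc: j(9)→21·(9−8)≡21=v; a(0)→21·(0−8)≡14=o; l(11)→21·(11−8)≡11=l; e(4)→21·(4−8)≡20=u; q(16)→21·(16−8)≡12=m; c(2)→21·(2−8)≡4=e (all mod 26).

volume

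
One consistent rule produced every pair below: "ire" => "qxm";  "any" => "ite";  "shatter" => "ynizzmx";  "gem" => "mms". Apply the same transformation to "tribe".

zxqhm

The shift depends on letter class: consonant r→x is +6, but vowel i→q is +8. The rule splits by letter class: vowels +8, consonants +6.
On tribe: t(cons)+6=z, r(cons)+6=x, i(vowel)+8=q, b(cons)+6=h, e(vowel)+8=m.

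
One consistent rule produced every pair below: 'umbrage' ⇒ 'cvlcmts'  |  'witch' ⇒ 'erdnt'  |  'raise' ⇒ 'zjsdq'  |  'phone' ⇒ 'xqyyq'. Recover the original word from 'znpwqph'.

reflect

In umbrage: u→c is +8, m→v is +9, b→l is +10, r→c is +11 — the shift increases by 1 each position. Letter i (0-indexed) is shifted by i+8, so successive shifts are 8, 9, 10, ….
Decoding znpwqph: z−8=r, n−9=e, p−10=f, w−11=l, q−12=e, p−13=c, h−14=t.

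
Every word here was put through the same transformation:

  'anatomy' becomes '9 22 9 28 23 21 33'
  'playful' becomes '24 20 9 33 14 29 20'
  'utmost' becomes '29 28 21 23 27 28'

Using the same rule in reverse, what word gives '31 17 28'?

Letters become their 1-based position plus 8 (so a→9, b→10, …).
Decoding 31 17 28: 31→(31−8)÷1=23=w, 17→(17−8)÷1=9=i, 28→(28−8)÷1=20=t.

wit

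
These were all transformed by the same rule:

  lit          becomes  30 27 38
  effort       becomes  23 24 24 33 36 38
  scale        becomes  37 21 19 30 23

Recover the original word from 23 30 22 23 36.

elder

Each letter is replaced by its alphabet position (a=1..z=26) + 18.
Decoding 23 30 22 23 36: 23→(23−18)÷1=5=e, 30→(30−18)÷1=12=l, 22→(22−18)÷1=4=d, 23→(23−18)÷1=5=e, 36→(36−18)÷1=18=r.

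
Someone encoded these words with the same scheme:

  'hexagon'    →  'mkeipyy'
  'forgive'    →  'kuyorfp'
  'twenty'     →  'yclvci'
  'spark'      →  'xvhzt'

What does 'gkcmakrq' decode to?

beverage

Letter i (0-indexed) is shifted by i+5, so successive shifts are 5, 6, 7, ….
Reversing it on gkcmakrq: g−5=b, k−6=e, c−7=v, m−8=e, a−9=r, k−10=a, r−11=g, q−12=e.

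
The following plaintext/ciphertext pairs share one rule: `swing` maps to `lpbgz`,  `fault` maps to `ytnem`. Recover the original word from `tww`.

Every letter moves 19 places later in the alphabet, wrapping around z→a.
Decoding tww: t−19=a, w−19=d, w−19=d.

add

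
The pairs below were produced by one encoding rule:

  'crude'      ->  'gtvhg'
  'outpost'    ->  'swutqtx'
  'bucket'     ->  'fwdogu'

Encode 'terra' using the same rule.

Shifts by position in crude: pos 0: c→g (+4), pos 1: r→t (+2), pos 2: u→v (+1), pos 3: d→h (+4), pos 4: e→g (+2) — repeating every 3. The shifts repeat in a cycle of length 3: positions 0,1,… shift by +4, +2, +1, then the pattern repeats.
On terra: t+4=x, e+2=g, r+1=s, r+4=v, a+2=c.

xgsvc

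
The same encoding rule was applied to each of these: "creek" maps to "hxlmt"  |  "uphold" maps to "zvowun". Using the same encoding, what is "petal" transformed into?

In creek: c→h is +5, r→x is +6, e→l is +7, e→m is +8 — the shift increases by 1 each position. Each letter shifts forward by (position + 5), i.e. 5, 6, 7, … — the shift grows by one for each successive letter.
Applying it to petal: p+5=u, e+6=k, t+7=a, a+8=i, l+9=u.

ukaiu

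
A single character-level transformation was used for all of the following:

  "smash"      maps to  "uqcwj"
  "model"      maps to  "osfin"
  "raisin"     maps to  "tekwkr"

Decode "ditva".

berry

Shifts by position in smash: pos 0: s→u (+2), pos 1: m→q (+4), pos 2: a→c (+2), pos 3: s→w (+4) — repeating every 2. A repeating key of period 2 is used — shifts +2, +4 over and over.
Undoing it on ditva: d−2=b, i−4=e, t−2=r, v−4=r, a−2=y.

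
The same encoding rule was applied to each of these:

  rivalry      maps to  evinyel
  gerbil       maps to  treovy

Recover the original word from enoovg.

rabbit

Compare letters: r→e is +13, i→v is +13, v→i is +13 — a constant shift. Each letter is shifted forward by 13 in the alphabet (a Caesar shift of +13).
Decoding enoovg: e−13=r, n−13=a, o−13=b, o−13=b, v−13=i, g−13=t.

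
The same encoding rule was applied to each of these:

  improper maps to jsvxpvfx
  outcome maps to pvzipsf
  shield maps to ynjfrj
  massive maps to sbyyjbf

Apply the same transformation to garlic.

mbxrji

The shift depends on letter class: consonant m→s is +6, but vowel i→j is +1. Two shifts are in play — +1 for a/e/i/o/u, +6 for every other letter.
For garlic: g(cons)+6=m, a(vowel)+1=b, r(cons)+6=x, l(cons)+6=r, i(vowel)+1=j, c(cons)+6=i.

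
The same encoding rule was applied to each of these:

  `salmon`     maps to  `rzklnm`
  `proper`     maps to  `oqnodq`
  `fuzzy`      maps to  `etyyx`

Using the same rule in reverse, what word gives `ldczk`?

Compare letters: s→r is +25, a→z is +25, l→k is +25 — a constant shift. This is a Caesar cipher with shift 25.
Undoing it on ldczk: l−25=m, d−25=e, c−25=d, z−25=a, k−25=l.

medal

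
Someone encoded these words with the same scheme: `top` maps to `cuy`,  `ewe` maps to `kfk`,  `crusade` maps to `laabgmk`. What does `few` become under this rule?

okf

The shift depends on letter class: consonant t→c is +9, but vowel o→u is +6. The rule splits by letter class: vowels +6, consonants +9.
Applying it to few: f(cons)+9=o, e(vowel)+6=k, w(cons)+9=f.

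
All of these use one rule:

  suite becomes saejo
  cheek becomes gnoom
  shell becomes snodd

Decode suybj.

Treating letters as 0–25, the rule is x ↦ 17x + 24 (mod 26).
Decoding suybj: s(18)→23·(18−24)≡18=s; u(20)→23·(20−24)≡12=m; y(24)→23·(24−24)≡0=a; b(1)→23·(1−24)≡17=r; j(9)→23·(9−24)≡19=t (all mod 26).

smart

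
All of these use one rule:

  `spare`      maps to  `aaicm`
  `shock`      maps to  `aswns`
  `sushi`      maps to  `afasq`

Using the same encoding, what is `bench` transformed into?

A repeating key of period 2 is used — shifts +8, +11 over and over.
Applying it to bench: b+8=j, e+11=p, n+8=v, c+11=n, h+8=p.

jpvnp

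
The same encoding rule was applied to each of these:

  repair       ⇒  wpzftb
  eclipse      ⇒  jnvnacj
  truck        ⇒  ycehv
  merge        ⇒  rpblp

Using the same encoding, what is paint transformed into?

ulsse

Shifts by position in repair: pos 0: r→w (+5), pos 1: e→p (+11), pos 2: p→z (+10), pos 3: a→f (+5), pos 4: i→t (+11), pos 5: r→b (+10) — repeating every 3. A repeating key of period 3 is used — shifts +5, +11, +10 over and over.
Applying it to paint: p+5=u, a+11=l, i+10=s, n+5=s, t+11=e.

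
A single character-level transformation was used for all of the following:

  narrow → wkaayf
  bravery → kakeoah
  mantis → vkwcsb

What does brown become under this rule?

kayfw

The shift depends on letter class: consonant n→w is +9, but vowel a→k is +10. The rule splits by letter class: vowels +10, consonants +9.
For brown: b(cons)+9=k, r(cons)+9=a, o(vowel)+10=y, w(cons)+9=f, n(cons)+9=w.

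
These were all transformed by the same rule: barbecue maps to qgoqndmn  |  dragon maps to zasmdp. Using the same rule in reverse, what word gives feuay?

moist

The word is reversed, then every letter is shifted forward by 12.
Reversing it on feuay: shift back: f−12=t, e−12=s, u−12=i, a−12=o, y−12=m → tsiom; then reverse → moist.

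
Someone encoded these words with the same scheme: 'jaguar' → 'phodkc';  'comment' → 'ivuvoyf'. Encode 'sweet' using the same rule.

ydmnd

The shift increases by 1 at each position, starting from +6: 6, 7, 8, ….
On sweet: s+6=y, w+7=d, e+8=m, e+9=n, t+10=d.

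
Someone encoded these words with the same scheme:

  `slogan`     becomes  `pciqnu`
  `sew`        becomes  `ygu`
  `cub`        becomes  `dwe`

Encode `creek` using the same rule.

mggte

The output letters match the input read backwards, each shifted +2: slogan reversed is nagols. The word is reversed, then every letter is shifted forward by 2.
Applying it to creek: reverse → keerc; then shift: k+2=m, e+2=g, e+2=g, r+2=t, c+2=e.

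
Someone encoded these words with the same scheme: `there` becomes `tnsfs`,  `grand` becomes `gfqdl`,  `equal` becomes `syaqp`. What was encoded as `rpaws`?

plume

t(19)→t(19) and h(7)→n(13) fit y≡7x+16 (mod 26); the inverse of 7 mod 26 is 15. Treating letters as 0–25, the rule is x ↦ 7x + 16 (mod 26).
Reversing it on rpaws: r(17)→15·(17−16)≡15=p; p(15)→15·(15−16)≡11=l; a(0)→15·(0−16)≡20=u; w(22)→15·(22−16)≡12=m; s(18)→15·(18−16)≡4=e (all mod 26).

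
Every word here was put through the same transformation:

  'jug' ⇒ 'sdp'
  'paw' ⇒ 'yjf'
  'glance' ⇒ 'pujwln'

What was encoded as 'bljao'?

scarf

Compare letters: j→s is +9, u→d is +9, g→p is +9 — a constant shift. Each letter is shifted forward by 9 in the alphabet (a Caesar shift of +9).
Reversing it on bljao: b−9=s, l−9=c, j−9=a, a−9=r, o−9=f.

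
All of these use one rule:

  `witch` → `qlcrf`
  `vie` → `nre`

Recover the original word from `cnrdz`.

The output letters match the input read backwards, each shifted +9: witch reversed is hctiw. Read the word backwards and shift each letter +9.
Decoding cnrdz: shift back: c−9=t, n−9=e, r−9=i, d−9=u, z−9=q → teiuq; then reverse → quiet.

quiet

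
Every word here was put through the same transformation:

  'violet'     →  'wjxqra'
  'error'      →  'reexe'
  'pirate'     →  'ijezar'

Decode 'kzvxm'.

Treating letters as 0–25, the rule is x ↦ 11x + 25 (mod 26).
Decoding kzvxm: k(10)→19·(10−25)≡1=b; z(25)→19·(25−25)≡0=a; v(21)→19·(21−25)≡2=c; x(23)→19·(23−25)≡14=o; m(12)→19·(12−25)≡13=n (all mod 26).

bacon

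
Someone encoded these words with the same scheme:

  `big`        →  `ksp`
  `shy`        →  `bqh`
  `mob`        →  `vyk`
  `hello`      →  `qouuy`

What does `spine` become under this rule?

byswo

The shift depends on letter class: consonant b→k is +9, but vowel i→s is +10. Two shifts are in play — +10 for a/e/i/o/u, +9 for every other letter.
On spine: s(cons)+9=b, p(cons)+9=y, i(vowel)+10=s, n(cons)+9=w, e(vowel)+10=o.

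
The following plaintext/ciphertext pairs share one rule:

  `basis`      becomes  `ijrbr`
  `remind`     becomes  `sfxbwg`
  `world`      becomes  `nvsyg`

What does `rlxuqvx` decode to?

symptom

This is an affine cipher: with a=0,…,z=25, each position x becomes (25x+9) mod 26.
Reversing it on rlxuqvx: r(17)→25·(17−9)≡18=s; l(11)→25·(11−9)≡24=y; x(23)→25·(23−9)≡12=m; u(20)→25·(20−9)≡15=p; q(16)→25·(16−9)≡19=t; v(21)→25·(21−9)≡14=o; x(23)→25·(23−9)≡12=m (all mod 26).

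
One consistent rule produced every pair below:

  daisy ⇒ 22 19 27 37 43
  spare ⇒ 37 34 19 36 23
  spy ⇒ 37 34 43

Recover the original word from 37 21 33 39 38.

scout

d is letter #4 and maps to 22: an offset of 18. Each letter is replaced by its alphabet position (a=1..z=26) + 18.
Undoing it on 37 21 33 39 38: 37→(37−18)÷1=19=s, 21→(21−18)÷1=3=c, 33→(33−18)÷1=15=o, 39→(39−18)÷1=21=u, 38→(38−18)÷1=20=t.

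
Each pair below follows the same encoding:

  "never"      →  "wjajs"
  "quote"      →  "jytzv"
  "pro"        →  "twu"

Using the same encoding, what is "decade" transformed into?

Read the word backwards and shift each letter +5.
For decade: reverse → edaced; then shift: e+5=j, d+5=i, a+5=f, c+5=h, e+5=j, d+5=i.

jifhji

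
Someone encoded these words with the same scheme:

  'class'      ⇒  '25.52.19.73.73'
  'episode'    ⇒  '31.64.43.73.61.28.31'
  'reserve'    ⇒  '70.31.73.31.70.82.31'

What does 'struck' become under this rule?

c(#3)→25 and l(#12)→52: differences scale by 3, so n = 3·pos + 16. The formula is n = 3×(alphabet index, a=1) + 16.
On struck: s=19→73, t=20→76, r=18→70, u=21→79, c=3→25, k=11→49.

73.76.70.79.25.49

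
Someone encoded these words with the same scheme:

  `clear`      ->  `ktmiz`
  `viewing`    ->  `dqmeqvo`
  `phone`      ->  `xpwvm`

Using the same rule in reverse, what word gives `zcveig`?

runway

Compare letters: c→k is +8, l→t is +8, e→m is +8 — a constant shift. This is a Caesar cipher with shift 8.
Decoding zcveig: z−8=r, c−8=u, v−8=n, e−8=w, i−8=a, g−8=y.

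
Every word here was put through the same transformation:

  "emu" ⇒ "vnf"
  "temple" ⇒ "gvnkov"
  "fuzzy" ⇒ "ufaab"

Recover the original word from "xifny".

crumb

Each pair mirrors across the alphabet (e↔v, m↔n, u↔f): positions sum to 25. Each letter is replaced by its mirror in the alphabet: a↔z, b↔y, c↔x, and so on (the Atbash cipher).
Reversing it on xifny: x↔c, i↔r, f↔u, n↔m, y↔b.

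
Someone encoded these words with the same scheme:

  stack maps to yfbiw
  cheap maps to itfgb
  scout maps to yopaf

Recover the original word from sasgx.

moral

Shifts by position in stack: pos 0: s→y (+6), pos 1: t→f (+12), pos 2: a→b (+1), pos 3: c→i (+6), pos 4: k→w (+12) — repeating every 3. A repeating key of period 3 is used — shifts +6, +12, +1 over and over.
Reversing it on sasgx: s−6=m, a−12=o, s−1=r, g−6=a, x−12=l.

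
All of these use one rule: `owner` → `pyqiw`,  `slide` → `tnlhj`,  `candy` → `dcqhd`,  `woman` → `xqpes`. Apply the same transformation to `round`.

sqxri

In owner: o→p is +1, w→y is +2, n→q is +3, e→i is +4 — the shift increases by 1 each position. The shift increases by 1 at each position, starting from +1: 1, 2, 3, ….
For round: r+1=s, o+2=q, u+3=x, n+4=r, d+5=i.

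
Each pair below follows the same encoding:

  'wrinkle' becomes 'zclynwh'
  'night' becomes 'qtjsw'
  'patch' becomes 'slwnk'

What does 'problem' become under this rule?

scrmopp

Shifts by position in wrinkle: pos 0: w→z (+3), pos 1: r→c (+11), pos 2: i→l (+3), pos 3: n→y (+11) — repeating every 2. It's a Vigenère-style cipher with numeric key [3,11]: position i shifts by key[i mod 2].
Applying it to problem: p+3=s, r+11=c, o+3=r, b+11=m, l+3=o, e+11=p, m+3=p.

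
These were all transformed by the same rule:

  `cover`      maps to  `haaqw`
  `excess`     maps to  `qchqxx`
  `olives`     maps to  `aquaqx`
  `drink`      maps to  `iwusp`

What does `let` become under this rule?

The shift depends on letter class: consonant c→h is +5, but vowel o→a is +12. Two shifts are in play — +12 for a/e/i/o/u, +5 for every other letter.
On let: l(cons)+5=q, e(vowel)+12=q, t(cons)+5=y.

qqy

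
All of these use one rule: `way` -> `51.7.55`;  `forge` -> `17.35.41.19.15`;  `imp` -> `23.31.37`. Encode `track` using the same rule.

w(#23)→51 and a(#1)→7: differences scale by 2, so n = 2·pos + 5. With a=1..z=26, the number is 2·pos + 5.
For track: t=20→45, r=18→41, a=1→7, c=3→11, k=11→27.

45.41.7.11.27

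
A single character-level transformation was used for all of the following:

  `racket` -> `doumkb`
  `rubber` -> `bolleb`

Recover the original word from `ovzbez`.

purple

Read the word backwards and shift each letter +10.
Undoing it on ovzbez: shift back: o−10=e, v−10=l, z−10=p, b−10=r, e−10=u, z−10=p → elprup; then reverse → purple.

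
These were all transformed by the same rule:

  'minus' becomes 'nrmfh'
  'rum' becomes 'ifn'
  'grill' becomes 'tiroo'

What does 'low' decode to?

Each pair mirrors across the alphabet (m↔n, i↔r, n↔m): positions sum to 25. This is the alphabet-reversal cipher (Atbash): a becomes z, b becomes y, etc.
Reversing it on low: l↔o, o↔l, w↔d.

old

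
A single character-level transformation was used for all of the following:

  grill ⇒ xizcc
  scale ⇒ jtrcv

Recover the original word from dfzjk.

moist

Compare letters: g→x is +17, r→i is +17, i→z is +17 — a constant shift. Every letter moves 17 places later in the alphabet, wrapping around z→a.
Reversing it on dfzjk: d−17=m, f−17=o, z−17=i, j−17=s, k−17=t.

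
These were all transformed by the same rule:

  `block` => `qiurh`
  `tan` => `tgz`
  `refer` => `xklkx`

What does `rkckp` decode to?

jewel

Read the word backwards and shift each letter +6.
Undoing it on rkckp: shift back: r−6=l, k−6=e, c−6=w, k−6=e, p−6=j → lewej; then reverse → jewel.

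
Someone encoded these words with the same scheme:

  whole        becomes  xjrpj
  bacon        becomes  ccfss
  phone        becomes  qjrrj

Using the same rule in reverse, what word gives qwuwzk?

Letter i (0-indexed) is shifted by i+1, so successive shifts are 1, 2, 3, ….
Undoing it on qwuwzk: q−1=p, w−2=u, u−3=r, w−4=s, z−5=u, k−6=e.

pursue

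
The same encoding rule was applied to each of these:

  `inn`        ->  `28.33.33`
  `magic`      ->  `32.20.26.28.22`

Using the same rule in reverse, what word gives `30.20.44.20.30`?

i is letter #9 and maps to 28: an offset of 19. The number is (letter's place in the alphabet, a=1) + 19.
Reversing it on 30.20.44.20.30: 30→(30−19)÷1=11=k, 20→(20−19)÷1=1=a, 44→(44−19)÷1=25=y, 20→(20−19)÷1=1=a, 30→(30−19)÷1=11=k.

kayak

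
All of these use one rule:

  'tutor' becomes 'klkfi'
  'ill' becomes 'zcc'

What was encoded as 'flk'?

Compare letters: t→k is +17, u→l is +17, t→k is +17 — a constant shift. This is a Caesar cipher with shift 17.
Undoing it on flk: f−17=o, l−17=u, k−17=t.

out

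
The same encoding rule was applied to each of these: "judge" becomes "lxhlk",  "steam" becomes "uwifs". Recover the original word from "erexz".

coast

In judge: j→l is +2, u→x is +3, d→h is +4, g→l is +5 — the shift increases by 1 each position. Each letter shifts forward by (position + 2), i.e. 2, 3, 4, … — the shift grows by one for each successive letter.
Reversing it on erexz: e−2=c, r−3=o, e−4=a, x−5=s, z−6=t.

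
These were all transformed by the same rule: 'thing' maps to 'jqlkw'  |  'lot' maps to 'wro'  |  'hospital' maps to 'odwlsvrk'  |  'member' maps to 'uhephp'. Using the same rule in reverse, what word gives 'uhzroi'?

The output letters match the input read backwards, each shifted +3: thing reversed is gniht. Two steps: reverse the string, then apply a Caesar shift of +3.
Decoding uhzroi: shift back: u−3=r, h−3=e, z−3=w, r−3=o, o−3=l, i−3=f → rewolf; then reverse → flower.

flower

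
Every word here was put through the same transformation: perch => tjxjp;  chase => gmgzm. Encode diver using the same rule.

In perch: p→t is +4, e→j is +5, r→x is +6, c→j is +7 — the shift increases by 1 each position. The shift increases by 1 at each position, starting from +4: 4, 5, 6, ….
Applying it to diver: d+4=h, i+5=n, v+6=b, e+7=l, r+8=z.

hnblz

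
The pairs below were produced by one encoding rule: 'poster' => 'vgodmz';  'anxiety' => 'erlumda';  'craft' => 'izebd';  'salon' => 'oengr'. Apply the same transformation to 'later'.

p(15)→v(21) and o(14)→g(6) fit y≡15x+4 (mod 26); the inverse of 15 mod 26 is 7. Each letter's alphabet position (a=0..z=25) is mapped through 15·x+4 mod 26 — an affine cipher.
For later: l(11)→15·11+4≡13=n; a(0)→15·0+4≡4=e; t(19)→15·19+4≡3=d; e(4)→15·4+4≡12=m; r(17)→15·17+4≡25=z (all mod 26).

nedmz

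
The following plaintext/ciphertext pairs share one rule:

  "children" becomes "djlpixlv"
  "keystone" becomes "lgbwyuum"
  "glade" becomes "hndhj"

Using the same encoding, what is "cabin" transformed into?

dcems

Each letter shifts forward by (position + 1), i.e. 1, 2, 3, … — the shift grows by one for each successive letter.
On cabin: c+1=d, a+2=c, b+3=e, i+4=m, n+5=s.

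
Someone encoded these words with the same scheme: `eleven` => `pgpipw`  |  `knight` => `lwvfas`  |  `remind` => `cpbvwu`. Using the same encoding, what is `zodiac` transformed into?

e(4)→p(15) and l(11)→g(6) fit y≡21x+9 (mod 26); the inverse of 21 mod 26 is 5. Each letter's alphabet position (a=0..z=25) is mapped through 21·x+9 mod 26 — an affine cipher.
On zodiac: z(25)→21·25+9≡14=o; o(14)→21·14+9≡17=r; d(3)→21·3+9≡20=u; i(8)→21·8+9≡21=v; a(0)→21·0+9≡9=j; c(2)→21·2+9≡25=z (all mod 26).

oruvjz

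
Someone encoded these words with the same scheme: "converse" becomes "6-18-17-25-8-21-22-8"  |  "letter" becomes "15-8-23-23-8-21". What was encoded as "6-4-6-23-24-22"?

c is letter #3 and maps to 6: an offset of 3. Letters become their 1-based position plus 3 (so a→4, b→5, …).
Reversing it on 6-4-6-23-24-22: 6→(6−3)÷1=3=c, 4→(4−3)÷1=1=a, 6→(6−3)÷1=3=c, 23→(23−3)÷1=20=t, 24→(24−3)÷1=21=u, 22→(22−3)÷1=19=s.

cactus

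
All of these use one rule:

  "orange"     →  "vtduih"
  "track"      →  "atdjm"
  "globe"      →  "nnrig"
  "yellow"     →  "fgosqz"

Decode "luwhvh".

estate

Shifts by position in orange: pos 0: o→v (+7), pos 1: r→t (+2), pos 2: a→d (+3), pos 3: n→u (+7), pos 4: g→i (+2), pos 5: e→h (+3) — repeating every 3. The shifts repeat in a cycle of length 3: positions 0,1,… shift by +7, +2, +3, then the pattern repeats.
Undoing it on luwhvh: l−7=e, u−2=s, w−3=t, h−7=a, v−2=t, h−3=e.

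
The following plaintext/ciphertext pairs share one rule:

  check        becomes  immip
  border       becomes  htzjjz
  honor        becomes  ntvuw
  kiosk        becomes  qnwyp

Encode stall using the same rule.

Shifts by position in check: pos 0: c→i (+6), pos 1: h→m (+5), pos 2: e→m (+8), pos 3: c→i (+6), pos 4: k→p (+5) — repeating every 3. A repeating key of period 3 is used — shifts +6, +5, +8 over and over.
For stall: s+6=y, t+5=y, a+8=i, l+6=r, l+5=q.

yyirq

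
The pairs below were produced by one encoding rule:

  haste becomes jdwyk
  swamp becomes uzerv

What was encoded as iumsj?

grind

The shift increases by 1 at each position, starting from +2: 2, 3, 4, ….
Undoing it on iumsj: i−2=g, u−3=r, m−4=i, s−5=n, j−6=d.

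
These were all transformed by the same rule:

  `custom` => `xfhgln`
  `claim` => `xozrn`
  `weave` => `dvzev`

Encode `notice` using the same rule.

Each pair mirrors across the alphabet (c↔x, u↔f, s↔h): positions sum to 25. This is the alphabet-reversal cipher (Atbash): a becomes z, b becomes y, etc.
Applying it to notice: n↔m, o↔l, t↔g, i↔r, c↔x, e↔v.

mlgrxv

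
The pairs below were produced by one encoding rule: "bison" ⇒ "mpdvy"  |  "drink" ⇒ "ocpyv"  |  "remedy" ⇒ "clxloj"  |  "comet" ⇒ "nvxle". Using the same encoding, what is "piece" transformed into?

The shift depends on letter class: consonant b→m is +11, but vowel i→p is +7. Vowels shift forward by 7 and consonants shift forward by 11.
For piece: p(cons)+11=a, i(vowel)+7=p, e(vowel)+7=l, c(cons)+11=n, e(vowel)+7=l.

aplnl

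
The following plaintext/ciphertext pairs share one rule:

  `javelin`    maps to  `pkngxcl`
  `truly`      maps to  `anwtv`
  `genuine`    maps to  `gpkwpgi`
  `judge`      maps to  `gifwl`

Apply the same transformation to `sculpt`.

vrnweu

Read the word backwards and shift each letter +2.
Applying it to sculpt: reverse → tplucs; then shift: t+2=v, p+2=r, l+2=n, u+2=w, c+2=e, s+2=u.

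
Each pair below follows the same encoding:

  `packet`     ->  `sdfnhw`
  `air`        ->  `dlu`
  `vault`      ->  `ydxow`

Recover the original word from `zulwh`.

write

Compare letters: p→s is +3, a→d is +3, c→f is +3 — a constant shift. Each letter is shifted forward by 3 in the alphabet (a Caesar shift of +3).
Decoding zulwh: z−3=w, u−3=r, l−3=i, w−3=t, h−3=e.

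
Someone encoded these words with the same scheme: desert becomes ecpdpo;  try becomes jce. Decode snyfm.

The output letters match the input read backwards, each shifted +11: desert reversed is tresed. The word is reversed, then every letter is shifted forward by 11.
Reversing it on snyfm: shift back: s−11=h, n−11=c, y−11=n, f−11=u, m−11=b → hcnub; then reverse → bunch.

bunch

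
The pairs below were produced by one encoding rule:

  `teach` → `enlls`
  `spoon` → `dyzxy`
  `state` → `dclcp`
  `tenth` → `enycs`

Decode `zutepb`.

It's a Vigenère-style cipher with numeric key [11,9]: position i shifts by key[i mod 2].
Undoing it on zutepb: z−11=o, u−9=l, t−11=i, e−9=v, p−11=e, b−9=s.

olives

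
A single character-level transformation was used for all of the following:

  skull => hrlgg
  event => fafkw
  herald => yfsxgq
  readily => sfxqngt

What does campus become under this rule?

bxvolh

s(18)→h(7) and k(10)→r(17) fit y≡15x+23 (mod 26); the inverse of 15 mod 26 is 7. Treating letters as 0–25, the rule is x ↦ 15x + 23 (mod 26).
On campus: c(2)→15·2+23≡1=b; a(0)→15·0+23≡23=x; m(12)→15·12+23≡21=v; p(15)→15·15+23≡14=o; u(20)→15·20+23≡11=l; s(18)→15·18+23≡7=h (all mod 26).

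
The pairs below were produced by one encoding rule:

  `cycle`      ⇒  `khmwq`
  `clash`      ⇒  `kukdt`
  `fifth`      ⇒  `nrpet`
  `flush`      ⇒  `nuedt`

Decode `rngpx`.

Letter i (0-indexed) is shifted by i+8, so successive shifts are 8, 9, 10, ….
Reversing it on rngpx: r−8=j, n−9=e, g−10=w, p−11=e, x−12=l.

jewel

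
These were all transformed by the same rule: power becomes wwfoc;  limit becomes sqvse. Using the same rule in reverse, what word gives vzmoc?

Each letter shifts forward by (position + 7), i.e. 7, 8, 9, … — the shift grows by one for each successive letter.
Reversing it on vzmoc: v−7=o, z−8=r, m−9=d, o−10=e, c−11=r.

order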